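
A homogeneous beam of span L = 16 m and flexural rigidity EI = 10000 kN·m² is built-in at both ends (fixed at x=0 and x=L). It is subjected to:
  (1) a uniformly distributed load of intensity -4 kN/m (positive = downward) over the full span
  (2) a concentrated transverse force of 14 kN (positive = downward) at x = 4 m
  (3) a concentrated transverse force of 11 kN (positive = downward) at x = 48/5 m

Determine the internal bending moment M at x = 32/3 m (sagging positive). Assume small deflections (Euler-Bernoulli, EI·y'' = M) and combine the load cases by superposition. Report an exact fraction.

M(32/3) = -32863/2250 kN·m

Load 1 — uniform load w=-4 kN/m over full span:
  M_1 = wLx/2 - wL²/12 - wx²/2 = (-4)·16·(32/3)/2 - (-4)·16²/12 - (-4)·(32/3)²/2 = -256/9 kN·m
Load 2 — point force P=14 kN at a=4 m (b=L-a=12):
  M_2 = Pa²(a+3b)(L-x)/L³ - Pa²b/L²  [x>a] = 14·4²·(4+3·12)·(16-(32/3))/16³ - 14·4²·12/16² = 7/6 kN·m
Load 3 — point force P=11 kN at a=48/5 m (b=L-a=32/5):
  M_3 = Pa²(a+3b)(L-x)/L³ - Pa²b/L²  [x>a] = 11·(48/5)²·((48/5)+3·(32/5))·(16-(32/3))/16³ - 11·(48/5)²·(32/5)/16² = 1584/125 kN·m
Superposition: M = Σ M_i = -32863/2250 kN·m ≈ -14.605778 kN·m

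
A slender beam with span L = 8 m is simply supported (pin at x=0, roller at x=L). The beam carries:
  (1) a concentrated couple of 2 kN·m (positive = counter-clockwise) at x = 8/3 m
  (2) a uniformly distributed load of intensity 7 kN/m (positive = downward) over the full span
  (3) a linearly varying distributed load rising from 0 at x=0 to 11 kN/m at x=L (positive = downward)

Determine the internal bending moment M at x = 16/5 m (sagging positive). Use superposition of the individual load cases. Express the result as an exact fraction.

M(16/5) = 11498/125 kN·m

Load 1 — applied couple M₀=2 kN·m at a=8/3 m (b=L-a=16/3):
  M_1 = M₀x/L - M₀  [x>a] = 2·(16/5)/8 - 2 = -6/5 kN·m
Load 2 — uniform load w=7 kN/m over full span:
  M_2 = wx(L-x)/2 = 7·(16/5)·(8-(16/5))/2 = 1344/25 kN·m
Load 3 — triangular load w₀=11 kN/m (0→w₀ over full span):
  M_3 = w₀Lx/6 - w₀x³/(6L) = 11·8·(16/5)/6 - 11·(16/5)³/(6·8) = 4928/125 kN·m
Superposition: M = Σ M_i = 11498/125 kN·m ≈ 91.984000 kN·m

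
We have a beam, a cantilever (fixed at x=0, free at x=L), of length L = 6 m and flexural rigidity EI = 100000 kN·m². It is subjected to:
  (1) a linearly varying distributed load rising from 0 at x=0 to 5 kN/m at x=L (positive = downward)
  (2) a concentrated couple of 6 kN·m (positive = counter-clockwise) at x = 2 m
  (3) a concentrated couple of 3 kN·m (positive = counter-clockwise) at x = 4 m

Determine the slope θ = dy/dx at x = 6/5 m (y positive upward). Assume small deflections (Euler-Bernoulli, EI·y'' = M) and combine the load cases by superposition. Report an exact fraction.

Load 1 — triangular load w₀=5 kN/m (0→w₀ over full span):
  θ_1 = (w₀Lx²/4-w₀L²x/3-w₀x⁴/(24L))/EI = (5·6·(6/5)²/4-5·6²·(6/5)/3-5·(6/5)⁴/(24·6))/100000 = -7659/12500000 rad
Load 2 — applied couple M₀=6 kN·m at a=2 m (b=L-a=4):
  θ_2 = M₀x/EI  [x≤a] = 6·(6/5)/100000 = 9/125000 rad
Load 3 — applied couple M₀=3 kN·m at a=4 m (b=L-a=2):
  θ_3 = M₀x/EI  [x≤a] = 3·(6/5)/100000 = 9/250000 rad
Superposition: θ = Σ θ_i = -6309/12500000 rad ≈ -0.000505 rad

θ(6/5) = -6309/12500000 rad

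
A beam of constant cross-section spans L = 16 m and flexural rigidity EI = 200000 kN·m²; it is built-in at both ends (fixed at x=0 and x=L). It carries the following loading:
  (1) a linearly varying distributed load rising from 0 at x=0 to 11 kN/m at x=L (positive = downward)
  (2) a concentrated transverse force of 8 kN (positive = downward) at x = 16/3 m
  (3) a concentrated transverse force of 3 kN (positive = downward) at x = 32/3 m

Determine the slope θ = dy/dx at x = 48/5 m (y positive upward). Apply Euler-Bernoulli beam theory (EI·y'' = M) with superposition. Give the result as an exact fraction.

θ(48/5) = 8086/17578125 rad

Load 1 — triangular load w₀=11 kN/m (0→w₀ over full span):
  θ_1 = -w₀(2x(L-x)(L-2x)(x+2L)+x²(L-x)²)/(120LEI) = -11·(2·(48/5)·(16-(48/5))·(16-2·(48/5))·((48/5)+2·16)+(48/5)²·(16-(48/5))²)/(120·16·200000) = 704/1953125 rad
Load 2 — point force P=8 kN at a=16/3 m (b=L-a=32/3):
  θ_2 = Pa²(L-x)(2bL-(3b+a)(L-x))/(2L³EI)  [x>a] = 8·(16/3)²·(16-(48/5))·(2·(32/3)·16-(3·(32/3)+(16/3))·(16-(48/5)))/(2·16³·200000) = 64/703125 rad
Load 3 — point force P=3 kN at a=32/3 m (b=L-a=16/3):
  θ_3 = -Pb²x(2aL-(3a+b)x)/(2L³EI)  [x≤a] = -3·(16/3)²·(48/5)·(2·(32/3)·16-(3·(32/3)+(16/3))·(48/5))/(2·16³·200000) = 2/234375 rad
Superposition: θ = Σ θ_i = 8086/17578125 rad ≈ 0.000460 rad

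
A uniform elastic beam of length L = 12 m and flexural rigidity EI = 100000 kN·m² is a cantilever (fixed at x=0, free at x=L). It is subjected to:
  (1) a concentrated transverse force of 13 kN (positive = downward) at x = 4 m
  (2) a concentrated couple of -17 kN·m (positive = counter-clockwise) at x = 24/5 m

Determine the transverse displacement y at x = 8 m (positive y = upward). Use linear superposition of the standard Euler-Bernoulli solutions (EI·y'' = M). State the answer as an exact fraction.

Load 1 — point force P=13 kN at a=4 m (b=L-a=8):
  y_1 = -Pa²(3x-a)/(6EI)  [x>a] = -13·4²·(3·8-4)/(6·100000) = -13/1875 m
Load 2 — applied couple M₀=-17 kN·m at a=24/5 m (b=L-a=36/5):
  y_2 = M₀a(2x-a)/(2EI)  [x>a] = (-17)·(24/5)·(2·8-(24/5))/(2·100000) = -357/78125 m
Superposition: y = Σ y_i = -2696/234375 m ≈ -0.011503 m

y(8) = -2696/234375 m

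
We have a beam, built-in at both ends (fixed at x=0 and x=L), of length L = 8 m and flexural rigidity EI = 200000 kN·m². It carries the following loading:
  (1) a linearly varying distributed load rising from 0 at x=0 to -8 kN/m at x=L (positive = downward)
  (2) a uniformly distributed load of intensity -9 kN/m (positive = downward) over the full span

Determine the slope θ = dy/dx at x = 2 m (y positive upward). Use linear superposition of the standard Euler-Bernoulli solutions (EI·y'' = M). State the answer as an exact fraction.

Load 1 — triangular load w₀=-8 kN/m (0→w₀ over full span):
  θ_1 = -w₀(2x(L-x)(L-2x)(x+2L)+x²(L-x)²)/(120LEI) = -(-8)·(2·2·(8-2)·(8-2·2)·(2+2·8)+2²·(8-2)²)/(120·8·200000) = 39/500000 rad
Load 2 — uniform load w=-9 kN/m over full span:
  θ_2 = -wx(L-x)(L-2x)/(12EI) = -(-9)·2·(8-2)·(8-2·2)/(12·200000) = 9/50000 rad
Superposition: θ = Σ θ_i = 129/500000 rad ≈ 0.000258 rad

θ(2) = 129/500000 rad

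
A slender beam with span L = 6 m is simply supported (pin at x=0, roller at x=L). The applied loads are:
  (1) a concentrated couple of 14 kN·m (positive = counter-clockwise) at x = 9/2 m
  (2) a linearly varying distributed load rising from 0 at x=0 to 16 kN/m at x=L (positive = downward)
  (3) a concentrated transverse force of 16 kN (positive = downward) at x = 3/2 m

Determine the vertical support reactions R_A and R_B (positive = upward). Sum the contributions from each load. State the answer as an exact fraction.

Load 1 — applied couple M₀=14 kN·m at a=9/2 m (b=L-a=3/2):
  R_A = M₀/L = 14/6 = 7/3 kN
  R_B = -M₀/L = -14/6 = -7/3 kN
Load 2 — triangular load w₀=16 kN/m (0→w₀ over full span):
  R_A = w₀L/6 = 16·6/6 = 16 kN
  R_B = w₀L/3 = 16·6/3 = 32 kN
Load 3 — point force P=16 kN at a=3/2 m (b=L-a=9/2):
  R_A = Pb/L = 16·(9/2)/6 = 12 kN
  R_B = Pa/L = 16·(3/2)/6 = 4 kN
Superposition: R_A = 91/3 kN, R_B = 101/3 kN

R_A = 91/3 kN, R_B = 101/3 kN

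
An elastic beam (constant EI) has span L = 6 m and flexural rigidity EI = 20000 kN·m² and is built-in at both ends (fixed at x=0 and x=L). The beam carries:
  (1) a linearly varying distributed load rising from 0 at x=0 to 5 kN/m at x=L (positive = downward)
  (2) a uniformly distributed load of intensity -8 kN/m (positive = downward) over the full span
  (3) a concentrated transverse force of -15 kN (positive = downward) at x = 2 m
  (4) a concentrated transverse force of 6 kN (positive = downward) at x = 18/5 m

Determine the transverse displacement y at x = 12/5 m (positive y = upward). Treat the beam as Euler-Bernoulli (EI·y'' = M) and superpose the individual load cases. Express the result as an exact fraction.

Load 1 — triangular load w₀=5 kN/m (0→w₀ over full span):
  y_1 = -w₀x²(L-x)²(x+2L)/(120LEI) = -5·(12/5)²·(6-(12/5))²·((12/5)+2·6)/(120·6·20000) = -729/1953125 m
Load 2 — uniform load w=-8 kN/m over full span:
  y_2 = -wx²(L-x)²/(24EI) = -(-8)·(12/5)²·(6-(12/5))²/(24·20000) = 486/390625 m
Load 3 — point force P=-15 kN at a=2 m (b=L-a=4):
  y_3 = -Pa²(L-x)²(3bL-(3b+a)(L-x))/(6L³EI)  [x>a] = -(-15)·2²·(6-(12/5))²·(3·4·6-(3·4+2)·(6-(12/5)))/(6·6³·20000) = 81/125000 m
Load 4 — point force P=6 kN at a=18/5 m (b=L-a=12/5):
  y_4 = -Pb²x²(3aL-(3a+b)x)/(6L³EI)  [x≤a] = -6·(12/5)²·(12/5)²·(3·(18/5)·6-(3·(18/5)+(12/5))·(12/5))/(6·6³·20000) = -2484/9765625 m
Superposition: y = Σ y_i = 98793/78125000 m ≈ 0.001265 m

y(12/5) = 98793/78125000 m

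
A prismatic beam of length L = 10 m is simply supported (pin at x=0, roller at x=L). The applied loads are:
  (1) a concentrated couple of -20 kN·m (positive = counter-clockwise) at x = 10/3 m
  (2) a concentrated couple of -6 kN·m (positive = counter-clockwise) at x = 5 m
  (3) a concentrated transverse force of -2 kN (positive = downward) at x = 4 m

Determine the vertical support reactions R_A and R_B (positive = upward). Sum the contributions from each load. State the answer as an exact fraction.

R_A = -19/5 kN, R_B = 9/5 kN

Load 1 — applied couple M₀=-20 kN·m at a=10/3 m (b=L-a=20/3):
  R_A = M₀/L = (-20)/10 = -2 kN
  R_B = -M₀/L = -(-20)/10 = 2 kN
Load 2 — applied couple M₀=-6 kN·m at a=5 m (b=L-a=5):
  R_A = M₀/L = (-6)/10 = -3/5 kN
  R_B = -M₀/L = -(-6)/10 = 3/5 kN
Load 3 — point force P=-2 kN at a=4 m (b=L-a=6):
  R_A = Pb/L = (-2)·6/10 = -6/5 kN
  R_B = Pa/L = (-2)·4/10 = -4/5 kN
Superposition: R_A = -19/5 kN, R_B = 9/5 kN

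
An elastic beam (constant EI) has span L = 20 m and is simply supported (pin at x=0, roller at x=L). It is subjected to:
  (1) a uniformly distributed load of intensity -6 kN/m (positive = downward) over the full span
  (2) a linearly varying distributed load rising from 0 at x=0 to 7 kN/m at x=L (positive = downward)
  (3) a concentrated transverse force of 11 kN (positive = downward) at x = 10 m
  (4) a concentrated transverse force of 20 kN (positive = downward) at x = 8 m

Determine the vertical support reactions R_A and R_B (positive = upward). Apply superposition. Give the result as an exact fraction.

R_A = -115/6 kN, R_B = 1/6 kN

Load 1 — uniform load w=-6 kN/m over full span:
  R_A = wL/2 = (-6)·20/2 = -60 kN
  R_B = wL/2 = (-6)·20/2 = -60 kN
Load 2 — triangular load w₀=7 kN/m (0→w₀ over full span):
  R_A = w₀L/6 = 7·20/6 = 70/3 kN
  R_B = w₀L/3 = 7·20/3 = 140/3 kN
Load 3 — point force P=11 kN at a=10 m (b=L-a=10):
  R_A = Pb/L = 11·10/20 = 11/2 kN
  R_B = Pa/L = 11·10/20 = 11/2 kN
Load 4 — point force P=20 kN at a=8 m (b=L-a=12):
  R_A = Pb/L = 20·12/20 = 12 kN
  R_B = Pa/L = 20·8/20 = 8 kN
Superposition: R_A = -115/6 kN, R_B = 1/6 kN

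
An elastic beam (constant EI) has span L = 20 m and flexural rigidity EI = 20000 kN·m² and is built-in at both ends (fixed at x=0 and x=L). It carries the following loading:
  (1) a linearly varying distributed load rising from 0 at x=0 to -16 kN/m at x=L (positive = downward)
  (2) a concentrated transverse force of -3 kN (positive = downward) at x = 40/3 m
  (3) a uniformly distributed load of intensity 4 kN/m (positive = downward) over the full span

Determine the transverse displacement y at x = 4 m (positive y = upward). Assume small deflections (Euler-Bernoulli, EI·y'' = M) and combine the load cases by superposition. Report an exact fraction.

y(4) = 11519/421875 m

Load 1 — triangular load w₀=-16 kN/m (0→w₀ over full span):
  y_1 = -w₀x²(L-x)²(x+2L)/(120LEI) = -(-16)·4²·(20-4)²·(4+2·20)/(120·20·20000) = 2816/46875 m
Load 2 — point force P=-3 kN at a=40/3 m (b=L-a=20/3):
  y_2 = -Pb²x²(3aL-(3a+b)x)/(6L³EI)  [x≤a] = -(-3)·(20/3)²·4²·(3·(40/3)·20-(3·(40/3)+(20/3))·4)/(6·20³·20000) = 23/16875 m
Load 3 — uniform load w=4 kN/m over full span:
  y_3 = -wx²(L-x)²/(24EI) = -4·4²·(20-4)²/(24·20000) = -64/1875 m
Superposition: y = Σ y_i = 11519/421875 m ≈ 0.027304 m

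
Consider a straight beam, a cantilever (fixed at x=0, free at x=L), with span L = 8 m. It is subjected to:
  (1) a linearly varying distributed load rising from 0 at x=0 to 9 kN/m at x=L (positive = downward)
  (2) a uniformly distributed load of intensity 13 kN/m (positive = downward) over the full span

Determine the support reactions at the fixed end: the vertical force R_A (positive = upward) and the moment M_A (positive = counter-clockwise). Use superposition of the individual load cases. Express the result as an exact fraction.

Load 1 — triangular load w₀=9 kN/m (0→w₀ over full span):
  R_A = w₀L/2 = 9·8/2 = 36 kN
  M_A = w₀L²/3 = 9·8²/3 = 192 kN·m
Load 2 — uniform load w=13 kN/m over full span:
  R_A = wL = 13·8 = 104 kN
  M_A = wL²/2 = 13·8²/2 = 416 kN·m
Superposition: R_A = 140 kN, M_A = 608 kN·m

R_A = 140 kN, M_A = 608 kN·m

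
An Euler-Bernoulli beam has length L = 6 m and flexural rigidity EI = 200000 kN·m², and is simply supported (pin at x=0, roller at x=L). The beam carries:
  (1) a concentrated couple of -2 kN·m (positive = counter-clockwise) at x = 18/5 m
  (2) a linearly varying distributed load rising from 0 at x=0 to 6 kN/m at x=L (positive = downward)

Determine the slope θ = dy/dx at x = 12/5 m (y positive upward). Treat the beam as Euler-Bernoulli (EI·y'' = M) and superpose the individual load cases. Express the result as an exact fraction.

θ(12/5) = -1441/31250000 rad

Load 1 — applied couple M₀=-2 kN·m at a=18/5 m (b=L-a=12/5):
  θ_1 = (M₀x²/(2L)+C₁)/EI  [x≤a] with C₁=M₀(3b²-L²)/(6L)=26/25 = ((-2)·(12/5)²/(2·6)+(26/25))/200000 = 1/2500000 rad
Load 2 — triangular load w₀=6 kN/m (0→w₀ over full span):
  θ_2 = -w₀(7L⁴-30L²x²+15x⁴)/(360LEI) = -6·(7·6⁴-30·6²·(12/5)²+15·(12/5)⁴)/(360·6·200000) = -2907/62500000 rad
Superposition: θ = Σ θ_i = -1441/31250000 rad ≈ -0.000046 rad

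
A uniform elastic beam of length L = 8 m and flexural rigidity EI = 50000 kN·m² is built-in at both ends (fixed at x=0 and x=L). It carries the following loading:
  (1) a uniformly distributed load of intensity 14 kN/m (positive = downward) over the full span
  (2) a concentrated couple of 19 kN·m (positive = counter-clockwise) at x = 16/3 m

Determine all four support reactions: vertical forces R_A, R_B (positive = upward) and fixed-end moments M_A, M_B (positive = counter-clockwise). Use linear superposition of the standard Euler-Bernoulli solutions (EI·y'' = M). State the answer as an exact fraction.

Load 1 — uniform load w=14 kN/m over full span:
  R_A = wL/2 = 14·8/2 = 56 kN
  M_A = wL²/12 = 14·8²/12 = 224/3 kN·m
  R_B = wL/2 = 14·8/2 = 56 kN
  M_B = -wL²/12 = -14·8²/12 = -224/3 kN·m
Load 2 — applied couple M₀=19 kN·m at a=16/3 m (b=L-a=8/3):
  R_A = 6M₀ab/L³ = 6·19·(16/3)·(8/3)/8³ = 19/6 kN
  M_A = M₀b(2a-b)/L² = 19·(8/3)·(2·(16/3)-(8/3))/8² = 19/3 kN·m
  R_B = -6M₀ab/L³ = -6·19·(16/3)·(8/3)/8³ = -19/6 kN
  M_B = M₀a(2b-a)/L² = 19·(16/3)·(2·(8/3)-(16/3))/8² = 0 kN·m
Superposition: R_A = 355/6 kN, M_A = 81 kN·m, R_B = 317/6 kN, M_B = -224/3 kN·m

R_A = 355/6 kN, M_A = 81 kN·m, R_B = 317/6 kN, M_B = -224/3 kN·m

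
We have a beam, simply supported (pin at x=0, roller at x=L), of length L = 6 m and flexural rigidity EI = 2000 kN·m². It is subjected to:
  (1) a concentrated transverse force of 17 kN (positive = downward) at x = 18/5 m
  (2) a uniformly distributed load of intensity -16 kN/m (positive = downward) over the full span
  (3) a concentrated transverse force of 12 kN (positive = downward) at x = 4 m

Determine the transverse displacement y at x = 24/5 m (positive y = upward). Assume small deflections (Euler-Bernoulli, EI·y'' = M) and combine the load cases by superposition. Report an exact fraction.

y(24/5) = 13531/312500 m

Load 1 — point force P=17 kN at a=18/5 m (b=L-a=12/5):
  y_1 = -Pa(L-x)(2Lx-a²-x²)/(6LEI)  [x>a] = -17·(18/5)·(6-(24/5))·(2·6·(24/5)-(18/5)²-(24/5)²)/(6·6·2000) = -1377/62500 m
Load 2 — uniform load w=-16 kN/m over full span:
  y_2 = -wx(L³-2Lx²+x³)/(24EI) = -(-16)·(24/5)·(6³-2·6·(24/5)²+(24/5)³)/(24·2000) = 6264/78125 m
Load 3 — point force P=12 kN at a=4 m (b=L-a=2):
  y_3 = -Pa(L-x)(2Lx-a²-x²)/(6LEI)  [x>a] = -12·4·(6-(24/5))·(2·6·(24/5)-4²-(24/5)²)/(6·6·2000) = -232/15625 m
Superposition: y = Σ y_i = 13531/312500 m ≈ 0.043299 m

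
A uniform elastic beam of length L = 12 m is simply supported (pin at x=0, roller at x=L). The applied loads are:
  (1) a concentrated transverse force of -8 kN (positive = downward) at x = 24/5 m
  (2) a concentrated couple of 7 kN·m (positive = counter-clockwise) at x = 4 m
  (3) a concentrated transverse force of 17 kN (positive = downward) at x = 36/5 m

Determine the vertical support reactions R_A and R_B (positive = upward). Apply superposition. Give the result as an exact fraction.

R_A = 31/12 kN, R_B = 77/12 kN

Load 1 — point force P=-8 kN at a=24/5 m (b=L-a=36/5):
  R_A = Pb/L = (-8)·(36/5)/12 = -24/5 kN
  R_B = Pa/L = (-8)·(24/5)/12 = -16/5 kN
Load 2 — applied couple M₀=7 kN·m at a=4 m (b=L-a=8):
  R_A = M₀/L = 7/12 kN
  R_B = -M₀/L = -7/12 kN
Load 3 — point force P=17 kN at a=36/5 m (b=L-a=24/5):
  R_A = Pb/L = 17·(24/5)/12 = 34/5 kN
  R_B = Pa/L = 17·(36/5)/12 = 51/5 kN
Superposition: R_A = 31/12 kN, R_B = 77/12 kN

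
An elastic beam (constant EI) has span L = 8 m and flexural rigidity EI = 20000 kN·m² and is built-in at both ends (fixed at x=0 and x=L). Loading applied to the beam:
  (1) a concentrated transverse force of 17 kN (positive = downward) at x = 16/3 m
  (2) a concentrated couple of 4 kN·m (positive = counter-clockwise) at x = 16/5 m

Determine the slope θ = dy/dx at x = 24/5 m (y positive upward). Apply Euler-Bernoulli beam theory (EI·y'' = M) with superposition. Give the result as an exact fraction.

Load 1 — point force P=17 kN at a=16/3 m (b=L-a=8/3):
  θ_1 = -Pb²x(2aL-(3a+b)x)/(2L³EI)  [x≤a] = -17·(8/3)²·(24/5)·(2·(16/3)·8-(3·(16/3)+(8/3))·(24/5))/(2·8³·20000) = 17/140625 rad
Load 2 — applied couple M₀=4 kN·m at a=16/5 m (b=L-a=24/5):
  θ_2 = (R_Ax²/2 - M_Ax - M₀(x-a))/EI  [x>a] with R_A=18/25, M_A=12/25 = ((18/25)·(24/5)²/2 - (12/25)·(24/5) - 4·((24/5)-(16/5)))/20000 = -8/390625 rad
Superposition: θ = Σ θ_i = 353/3515625 rad ≈ 0.000100 rad

θ(24/5) = 353/3515625 rad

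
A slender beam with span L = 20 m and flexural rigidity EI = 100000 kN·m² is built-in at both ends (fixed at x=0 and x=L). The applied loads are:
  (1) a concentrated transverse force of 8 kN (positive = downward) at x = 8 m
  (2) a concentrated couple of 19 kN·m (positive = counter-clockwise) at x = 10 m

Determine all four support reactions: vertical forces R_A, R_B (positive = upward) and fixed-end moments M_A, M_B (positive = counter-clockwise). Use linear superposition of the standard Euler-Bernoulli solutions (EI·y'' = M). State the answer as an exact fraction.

R_A = 6609/1000 kN, M_A = 2779/100 kN·m, R_B = 1391/1000 kN, M_B = -1061/100 kN·m

Load 1 — point force P=8 kN at a=8 m (b=L-a=12):
  R_A = Pb²(3a+b)/L³ = 8·12²·(3·8+12)/20³ = 648/125 kN
  M_A = Pab²/L² = 8·8·12²/20² = 576/25 kN·m
  R_B = Pa²(a+3b)/L³ = 8·8²·(8+3·12)/20³ = 352/125 kN
  M_B = -Pa²b/L² = -8·8²·12/20² = -384/25 kN·m
Load 2 — applied couple M₀=19 kN·m at a=10 m (b=L-a=10):
  R_A = 6M₀ab/L³ = 6·19·10·10/20³ = 57/40 kN
  M_A = M₀b(2a-b)/L² = 19·10·(2·10-10)/20² = 19/4 kN·m
  R_B = -6M₀ab/L³ = -6·19·10·10/20³ = -57/40 kN
  M_B = M₀a(2b-a)/L² = 19·10·(2·10-10)/20² = 19/4 kN·m
Superposition: R_A = 6609/1000 kN, M_A = 2779/100 kN·m, R_B = 1391/1000 kN, M_B = -1061/100 kN·m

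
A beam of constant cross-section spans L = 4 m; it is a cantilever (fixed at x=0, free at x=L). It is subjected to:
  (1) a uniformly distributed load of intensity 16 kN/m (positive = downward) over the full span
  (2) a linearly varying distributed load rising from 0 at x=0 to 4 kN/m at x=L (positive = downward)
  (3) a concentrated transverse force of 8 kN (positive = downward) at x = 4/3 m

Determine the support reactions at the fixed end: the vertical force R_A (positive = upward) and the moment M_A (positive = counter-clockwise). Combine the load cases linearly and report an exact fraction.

Load 1 — uniform load w=16 kN/m over full span:
  R_A = wL = 16·4 = 64 kN
  M_A = wL²/2 = 16·4²/2 = 128 kN·m
Load 2 — triangular load w₀=4 kN/m (0→w₀ over full span):
  R_A = w₀L/2 = 4·4/2 = 8 kN
  M_A = w₀L²/3 = 4·4²/3 = 64/3 kN·m
Load 3 — point force P=8 kN at a=4/3 m (b=L-a=8/3):
  R_A = P = 8 kN
  M_A = Pa = 8·(4/3) = 32/3 kN·m
Superposition: R_A = 80 kN, M_A = 160 kN·m

R_A = 80 kN, M_A = 160 kN·m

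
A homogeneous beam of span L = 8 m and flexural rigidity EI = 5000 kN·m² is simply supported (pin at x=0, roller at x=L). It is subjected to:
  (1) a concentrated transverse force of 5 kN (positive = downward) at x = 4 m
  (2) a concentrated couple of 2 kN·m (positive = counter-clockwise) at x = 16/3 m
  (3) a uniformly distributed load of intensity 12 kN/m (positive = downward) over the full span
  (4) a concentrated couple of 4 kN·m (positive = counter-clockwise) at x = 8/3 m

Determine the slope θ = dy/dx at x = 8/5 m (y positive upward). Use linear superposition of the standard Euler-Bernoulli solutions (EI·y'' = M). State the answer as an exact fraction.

θ(8/5) = -6831/156250 rad

Load 1 — point force P=5 kN at a=4 m (b=L-a=4):
  θ_1 = -Pb(L²-b²-3x²)/(6LEI)  [x≤a] = -5·4·(8²-4²-3·(8/5)²)/(6·8·5000) = -21/6250 rad
Load 2 — applied couple M₀=2 kN·m at a=16/3 m (b=L-a=8/3):
  θ_2 = (M₀x²/(2L)+C₁)/EI  [x≤a] with C₁=M₀(3b²-L²)/(6L)=-16/9 = (2·(8/5)²/(2·8)+(-16/9))/5000 = -41/140625 rad
Load 3 — uniform load w=12 kN/m over full span:
  θ_3 = -w(L³-6Lx²+4x³)/(24EI) = -12·(8³-6·8·(8/5)²+4·(8/5)³)/(24·5000) = -3168/78125 rad
Load 4 — applied couple M₀=4 kN·m at a=8/3 m (b=L-a=16/3):
  θ_4 = (M₀x²/(2L)+C₁)/EI  [x≤a] with C₁=M₀(3b²-L²)/(6L)=16/9 = (4·(8/5)²/(2·8)+(16/9))/5000 = 68/140625 rad
Superposition: θ = Σ θ_i = -6831/156250 rad ≈ -0.043718 rad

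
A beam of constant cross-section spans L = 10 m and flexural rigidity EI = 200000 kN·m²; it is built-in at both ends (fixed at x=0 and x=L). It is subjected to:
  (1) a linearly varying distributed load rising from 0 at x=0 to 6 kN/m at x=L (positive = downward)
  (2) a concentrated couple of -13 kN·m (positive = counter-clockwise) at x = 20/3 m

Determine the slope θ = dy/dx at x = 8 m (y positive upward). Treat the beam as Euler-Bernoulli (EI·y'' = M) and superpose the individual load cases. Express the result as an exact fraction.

Load 1 — triangular load w₀=6 kN/m (0→w₀ over full span):
  θ_1 = -w₀(2x(L-x)(L-2x)(x+2L)+x²(L-x)²)/(120LEI) = -6·(2·8·(10-8)·(10-2·8)·(8+2·10)+8²·(10-8)²)/(120·10·200000) = 2/15625 rad
Load 2 — applied couple M₀=-13 kN·m at a=20/3 m (b=L-a=10/3):
  θ_2 = (R_Ax²/2 - M_Ax - M₀(x-a))/EI  [x>a] with R_A=-26/15, M_A=-13/3 = ((-26/15)·8²/2 - (-13/3)·8 - (-13)·(8-(20/3)))/200000 = -13/750000 rad
Superposition: θ = Σ θ_i = 83/750000 rad ≈ 0.000111 rad

θ(8) = 83/750000 rad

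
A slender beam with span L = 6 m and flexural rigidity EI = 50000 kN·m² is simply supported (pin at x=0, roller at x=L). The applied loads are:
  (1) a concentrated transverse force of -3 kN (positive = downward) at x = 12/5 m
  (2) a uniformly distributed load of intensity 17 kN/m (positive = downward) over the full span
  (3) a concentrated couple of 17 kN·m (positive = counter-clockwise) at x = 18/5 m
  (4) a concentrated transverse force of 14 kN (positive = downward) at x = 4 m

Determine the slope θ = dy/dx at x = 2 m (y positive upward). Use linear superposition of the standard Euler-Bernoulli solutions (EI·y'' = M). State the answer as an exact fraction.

θ(2) = -100219/56250000 rad

Load 1 — point force P=-3 kN at a=12/5 m (b=L-a=18/5):
  θ_1 = -Pb(L²-b²-3x²)/(6LEI)  [x≤a] = -(-3)·(18/5)·(6²-(18/5)²-3·2²)/(6·6·50000) = 207/3125000 rad
Load 2 — uniform load w=17 kN/m over full span:
  θ_2 = -w(L³-6Lx²+4x³)/(24EI) = -17·(6³-6·6·2²+4·2³)/(24·50000) = -221/150000 rad
Load 3 — applied couple M₀=17 kN·m at a=18/5 m (b=L-a=12/5):
  θ_3 = (M₀x²/(2L)+C₁)/EI  [x≤a] with C₁=M₀(3b²-L²)/(6L)=-221/25 = (17·2²/(2·6)+(-221/25))/50000 = -119/1875000 rad
Load 4 — point force P=14 kN at a=4 m (b=L-a=2):
  θ_4 = -Pb(L²-b²-3x²)/(6LEI)  [x≤a] = -14·2·(6²-2²-3·2²)/(6·6·50000) = -7/22500 rad
Superposition: θ = Σ θ_i = -100219/56250000 rad ≈ -0.001782 rad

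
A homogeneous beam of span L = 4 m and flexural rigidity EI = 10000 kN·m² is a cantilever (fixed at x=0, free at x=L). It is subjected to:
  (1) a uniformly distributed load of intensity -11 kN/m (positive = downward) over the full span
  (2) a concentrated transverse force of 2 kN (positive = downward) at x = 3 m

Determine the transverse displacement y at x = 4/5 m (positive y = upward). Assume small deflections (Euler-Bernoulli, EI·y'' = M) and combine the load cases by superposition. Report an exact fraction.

y(4/5) = 2677/1171875 m

Load 1 — uniform load w=-11 kN/m over full span:
  y_1 = -wx²(x²-4Lx+6L²)/(24EI) = -(-11)·(4/5)²·((4/5)²-4·4·(4/5)+6·4²)/(24·10000) = 2882/1171875 m
Load 2 — point force P=2 kN at a=3 m (b=L-a=1):
  y_2 = -Px²(3a-x)/(6EI)  [x≤a] = -2·(4/5)²·(3·3-(4/5))/(6·10000) = -41/234375 m
Superposition: y = Σ y_i = 2677/1171875 m ≈ 0.002284 m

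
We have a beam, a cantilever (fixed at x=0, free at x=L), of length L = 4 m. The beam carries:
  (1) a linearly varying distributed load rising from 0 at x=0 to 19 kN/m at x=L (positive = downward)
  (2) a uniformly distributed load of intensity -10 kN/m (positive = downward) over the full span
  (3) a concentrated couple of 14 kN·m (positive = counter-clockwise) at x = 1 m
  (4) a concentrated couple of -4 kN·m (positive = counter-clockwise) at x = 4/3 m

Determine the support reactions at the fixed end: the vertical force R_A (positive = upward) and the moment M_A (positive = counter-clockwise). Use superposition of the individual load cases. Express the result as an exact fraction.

R_A = -2 kN, M_A = 34/3 kN·m

Load 1 — triangular load w₀=19 kN/m (0→w₀ over full span):
  R_A = w₀L/2 = 19·4/2 = 38 kN
  M_A = w₀L²/3 = 19·4²/3 = 304/3 kN·m
Load 2 — uniform load w=-10 kN/m over full span:
  R_A = wL = (-10)·4 = -40 kN
  M_A = wL²/2 = (-10)·4²/2 = -80 kN·m
Load 3 — applied couple M₀=14 kN·m at a=1 m (b=L-a=3):
  R_A = 0 kN
  M_A = -M₀ = -14 kN·m
Load 4 — applied couple M₀=-4 kN·m at a=4/3 m (b=L-a=8/3):
  R_A = 0 kN
  M_A = -M₀ = -(-4) = 4 kN·m
Superposition: R_A = -2 kN, M_A = 34/3 kN·m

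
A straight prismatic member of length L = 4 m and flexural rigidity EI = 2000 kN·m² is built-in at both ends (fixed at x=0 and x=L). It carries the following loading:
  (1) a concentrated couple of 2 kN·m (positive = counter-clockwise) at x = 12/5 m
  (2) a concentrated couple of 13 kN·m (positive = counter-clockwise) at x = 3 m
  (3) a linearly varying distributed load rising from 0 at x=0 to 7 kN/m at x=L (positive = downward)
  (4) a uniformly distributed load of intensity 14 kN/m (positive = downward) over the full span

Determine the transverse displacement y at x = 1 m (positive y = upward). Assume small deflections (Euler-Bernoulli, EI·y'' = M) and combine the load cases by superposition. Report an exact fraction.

y(1) = -2577/640000 m

Load 1 — applied couple M₀=2 kN·m at a=12/5 m (b=L-a=8/5):
  y_1 = (R_Ax³/6 - M_Ax²/2)/EI  [x≤a] with R_A=18/25, M_A=16/25 = ((18/25)·1³/6 - (16/25)·1²/2)/2000 = -1/10000 m
Load 2 — applied couple M₀=13 kN·m at a=3 m (b=L-a=1):
  y_2 = (R_Ax³/6 - M_Ax²/2)/EI  [x≤a] with R_A=117/32, M_A=65/16 = ((117/32)·1³/6 - (65/16)·1²/2)/2000 = -91/128000 m
Load 3 — triangular load w₀=7 kN/m (0→w₀ over full span):
  y_3 = -w₀x²(L-x)²(x+2L)/(120LEI) = -7·1²·(4-1)²·(1+2·4)/(120·4·2000) = -189/320000 m
Load 4 — uniform load w=14 kN/m over full span:
  y_4 = -wx²(L-x)²/(24EI) = -14·1²·(4-1)²/(24·2000) = -21/8000 m
Superposition: y = Σ y_i = -2577/640000 m ≈ -0.004027 m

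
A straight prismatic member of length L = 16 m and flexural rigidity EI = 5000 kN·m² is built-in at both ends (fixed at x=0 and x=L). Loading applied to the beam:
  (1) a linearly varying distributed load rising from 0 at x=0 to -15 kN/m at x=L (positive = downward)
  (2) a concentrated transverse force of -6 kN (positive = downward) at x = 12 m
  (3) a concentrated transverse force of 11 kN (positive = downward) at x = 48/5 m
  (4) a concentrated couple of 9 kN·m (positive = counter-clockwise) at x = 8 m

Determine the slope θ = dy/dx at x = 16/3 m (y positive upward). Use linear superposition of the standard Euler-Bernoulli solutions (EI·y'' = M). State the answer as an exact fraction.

θ(16/3) = 225148/6328125 rad

Load 1 — triangular load w₀=-15 kN/m (0→w₀ over full span):
  θ_1 = -w₀(2x(L-x)(L-2x)(x+2L)+x²(L-x)²)/(120LEI) = -(-15)·(2·(16/3)·(16-(16/3))·(16-2·(16/3))·((16/3)+2·16)+(16/3)²·(16-(16/3))²)/(120·16·5000) = 2048/50625 rad
Load 2 — point force P=-6 kN at a=12 m (b=L-a=4):
  θ_2 = -Pb²x(2aL-(3a+b)x)/(2L³EI)  [x≤a] = -(-6)·4²·(16/3)·(2·12·16-(3·12+4)·(16/3))/(2·16³·5000) = 4/1875 rad
Load 3 — point force P=11 kN at a=48/5 m (b=L-a=32/5):
  θ_3 = -Pb²x(2aL-(3a+b)x)/(2L³EI)  [x≤a] = -11·(32/5)²·(16/3)·(2·(48/5)·16-(3·(48/5)+(32/5))·(16/3))/(2·16³·5000) = -4928/703125 rad
Load 4 — applied couple M₀=9 kN·m at a=8 m (b=L-a=8):
  θ_4 = (R_Ax²/2 - M_Ax)/EI  [x≤a] with R_A=27/32, M_A=9/4 = ((27/32)·(16/3)²/2 - (9/4)·(16/3))/5000 = 0 rad
Superposition: θ = Σ θ_i = 225148/6328125 rad ≈ 0.035579 rad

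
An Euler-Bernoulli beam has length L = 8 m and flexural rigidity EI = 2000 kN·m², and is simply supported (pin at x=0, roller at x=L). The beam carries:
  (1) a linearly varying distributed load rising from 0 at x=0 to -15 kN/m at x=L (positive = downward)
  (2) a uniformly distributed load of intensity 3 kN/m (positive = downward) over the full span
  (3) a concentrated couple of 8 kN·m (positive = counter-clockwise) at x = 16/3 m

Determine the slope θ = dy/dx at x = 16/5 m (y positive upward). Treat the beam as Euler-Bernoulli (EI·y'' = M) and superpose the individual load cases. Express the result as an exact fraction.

Load 1 — triangular load w₀=-15 kN/m (0→w₀ over full span):
  θ_1 = -w₀(7L⁴-30L²x²+15x⁴)/(360LEI) = -(-15)·(7·8⁴-30·8²·(16/5)²+15·(16/5)⁴)/(360·8·2000) = 1292/46875 rad
Load 2 — uniform load w=3 kN/m over full span:
  θ_2 = -w(L³-6Lx²+4x³)/(24EI) = -3·(8³-6·8·(16/5)²+4·(16/5)³)/(24·2000) = -148/15625 rad
Load 3 — applied couple M₀=8 kN·m at a=16/3 m (b=L-a=8/3):
  θ_3 = (M₀x²/(2L)+C₁)/EI  [x≤a] with C₁=M₀(3b²-L²)/(6L)=-64/9 = (8·(16/5)²/(2·8)+(-64/9))/2000 = -28/28125 rad
Superposition: θ = Σ θ_i = 2404/140625 rad ≈ 0.017095 rad

θ(16/5) = 2404/140625 rad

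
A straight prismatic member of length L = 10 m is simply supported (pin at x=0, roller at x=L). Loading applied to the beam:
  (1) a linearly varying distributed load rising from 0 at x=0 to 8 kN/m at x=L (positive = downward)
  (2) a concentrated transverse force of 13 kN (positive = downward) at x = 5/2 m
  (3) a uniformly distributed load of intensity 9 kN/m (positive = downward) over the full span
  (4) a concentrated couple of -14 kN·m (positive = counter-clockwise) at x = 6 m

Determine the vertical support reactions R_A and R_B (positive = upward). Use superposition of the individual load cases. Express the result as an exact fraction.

Load 1 — triangular load w₀=8 kN/m (0→w₀ over full span):
  R_A = w₀L/6 = 8·10/6 = 40/3 kN
  R_B = w₀L/3 = 8·10/3 = 80/3 kN
Load 2 — point force P=13 kN at a=5/2 m (b=L-a=15/2):
  R_A = Pb/L = 13·(15/2)/10 = 39/4 kN
  R_B = Pa/L = 13·(5/2)/10 = 13/4 kN
Load 3 — uniform load w=9 kN/m over full span:
  R_A = wL/2 = 9·10/2 = 45 kN
  R_B = wL/2 = 9·10/2 = 45 kN
Load 4 — applied couple M₀=-14 kN·m at a=6 m (b=L-a=4):
  R_A = M₀/L = (-14)/10 = -7/5 kN
  R_B = -M₀/L = -(-14)/10 = 7/5 kN
Superposition: R_A = 4001/60 kN, R_B = 4579/60 kN

R_A = 4001/60 kN, R_B = 4579/60 kN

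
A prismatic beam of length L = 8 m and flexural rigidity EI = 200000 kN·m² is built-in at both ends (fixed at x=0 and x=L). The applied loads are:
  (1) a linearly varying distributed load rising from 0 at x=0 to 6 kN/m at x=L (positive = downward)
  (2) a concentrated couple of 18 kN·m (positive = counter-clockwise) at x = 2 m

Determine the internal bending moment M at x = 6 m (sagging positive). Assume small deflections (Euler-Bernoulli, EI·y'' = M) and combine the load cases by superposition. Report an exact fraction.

Load 1 — triangular load w₀=6 kN/m (0→w₀ over full span):
  M_1 = 3w₀Lx/20 - w₀L²/30 - w₀x³/(6L) = 3·6·8·6/20 - 6·8²/30 - 6·6³/(6·8) = 17/5 kN·m
Load 2 — applied couple M₀=18 kN·m at a=2 m (b=L-a=6):
  M_2 = R_Ax - M_A - M₀  [x>a] with R_A=81/32, M_A=-27/8 = (81/32)·6 - (-27/8) - 18 = 9/16 kN·m
Superposition: M = Σ M_i = 317/80 kN·m ≈ 3.962500 kN·m

M(6) = 317/80 kN·m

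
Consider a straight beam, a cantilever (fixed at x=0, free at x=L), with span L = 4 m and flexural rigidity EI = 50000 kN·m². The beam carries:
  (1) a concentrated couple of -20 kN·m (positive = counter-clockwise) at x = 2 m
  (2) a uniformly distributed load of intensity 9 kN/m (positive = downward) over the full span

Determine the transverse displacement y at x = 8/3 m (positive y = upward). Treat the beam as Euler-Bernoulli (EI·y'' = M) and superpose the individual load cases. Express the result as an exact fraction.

Load 1 — applied couple M₀=-20 kN·m at a=2 m (b=L-a=2):
  y_1 = M₀a(2x-a)/(2EI)  [x>a] = (-20)·2·(2·(8/3)-2)/(2·50000) = -1/750 m
Load 2 — uniform load w=9 kN/m over full span:
  y_2 = -wx²(x²-4Lx+6L²)/(24EI) = -9·(8/3)²·((8/3)²-4·4·(8/3)+6·4²)/(24·50000) = -272/84375 m
Superposition: y = Σ y_i = -769/168750 m ≈ -0.004557 m

y(8/3) = -769/168750 m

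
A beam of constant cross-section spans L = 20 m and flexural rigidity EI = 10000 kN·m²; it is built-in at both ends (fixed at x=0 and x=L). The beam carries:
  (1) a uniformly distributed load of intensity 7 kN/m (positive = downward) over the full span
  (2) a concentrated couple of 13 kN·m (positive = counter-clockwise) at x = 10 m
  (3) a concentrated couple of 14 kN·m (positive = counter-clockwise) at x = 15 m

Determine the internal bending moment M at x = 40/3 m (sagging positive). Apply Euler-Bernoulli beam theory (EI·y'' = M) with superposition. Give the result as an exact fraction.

M(40/3) = 5807/72 kN·m

Load 1 — uniform load w=7 kN/m over full span:
  M_1 = wLx/2 - wL²/12 - wx²/2 = 7·20·(40/3)/2 - 7·20²/12 - 7·(40/3)²/2 = 700/9 kN·m
Load 2 — applied couple M₀=13 kN·m at a=10 m (b=L-a=10):
  M_2 = R_Ax - M_A - M₀  [x>a] with R_A=39/40, M_A=13/4 = (39/40)·(40/3) - (13/4) - 13 = -13/4 kN·m
Load 3 — applied couple M₀=14 kN·m at a=15 m (b=L-a=5):
  M_3 = R_Ax - M_A  [x≤a] with R_A=63/80, M_A=35/8 = (63/80)·(40/3) - (35/8) = 49/8 kN·m
Superposition: M = Σ M_i = 5807/72 kN·m ≈ 80.652778 kN·m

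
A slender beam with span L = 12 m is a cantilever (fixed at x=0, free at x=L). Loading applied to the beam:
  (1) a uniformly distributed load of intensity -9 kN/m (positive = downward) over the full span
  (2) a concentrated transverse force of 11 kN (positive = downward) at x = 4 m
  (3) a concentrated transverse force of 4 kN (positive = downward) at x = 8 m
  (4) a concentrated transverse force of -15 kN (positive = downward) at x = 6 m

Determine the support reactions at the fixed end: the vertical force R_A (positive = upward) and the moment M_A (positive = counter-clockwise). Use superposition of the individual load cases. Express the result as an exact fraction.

Load 1 — uniform load w=-9 kN/m over full span:
  R_A = wL = (-9)·12 = -108 kN
  M_A = wL²/2 = (-9)·12²/2 = -648 kN·m
Load 2 — point force P=11 kN at a=4 m (b=L-a=8):
  R_A = P = 11 kN
  M_A = Pa = 11·4 = 44 kN·m
Load 3 — point force P=4 kN at a=8 m (b=L-a=4):
  R_A = P = 4 kN
  M_A = Pa = 4·8 = 32 kN·m
Load 4 — point force P=-15 kN at a=6 m (b=L-a=6):
  R_A = P = (-15) = -15 kN
  M_A = Pa = (-15)·6 = -90 kN·m
Superposition: R_A = -108 kN, M_A = -662 kN·m

R_A = -108 kN, M_A = -662 kN·m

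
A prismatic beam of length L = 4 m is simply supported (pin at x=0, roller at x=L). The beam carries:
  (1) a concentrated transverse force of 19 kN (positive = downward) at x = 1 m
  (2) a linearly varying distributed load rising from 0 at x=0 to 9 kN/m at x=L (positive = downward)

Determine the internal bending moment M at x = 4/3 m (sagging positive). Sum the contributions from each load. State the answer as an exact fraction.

M(4/3) = 178/9 kN·m

Load 1 — point force P=19 kN at a=1 m (b=L-a=3):
  M_1 = Pa(L-x)/L  [x>a] = 19·1·(4-(4/3))/4 = 38/3 kN·m
Load 2 — triangular load w₀=9 kN/m (0→w₀ over full span):
  M_2 = w₀Lx/6 - w₀x³/(6L) = 9·4·(4/3)/6 - 9·(4/3)³/(6·4) = 64/9 kN·m
Superposition: M = Σ M_i = 178/9 kN·m ≈ 19.777778 kN·m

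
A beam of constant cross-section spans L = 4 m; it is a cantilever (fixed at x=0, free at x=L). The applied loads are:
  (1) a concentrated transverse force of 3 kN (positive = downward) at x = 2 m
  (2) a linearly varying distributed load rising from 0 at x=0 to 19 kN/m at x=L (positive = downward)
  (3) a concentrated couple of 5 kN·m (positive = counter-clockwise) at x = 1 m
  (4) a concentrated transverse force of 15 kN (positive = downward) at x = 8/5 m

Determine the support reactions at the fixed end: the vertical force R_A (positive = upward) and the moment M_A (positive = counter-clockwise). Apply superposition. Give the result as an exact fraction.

R_A = 56 kN, M_A = 379/3 kN·m

Load 1 — point force P=3 kN at a=2 m (b=L-a=2):
  R_A = P = 3 kN
  M_A = Pa = 3·2 = 6 kN·m
Load 2 — triangular load w₀=19 kN/m (0→w₀ over full span):
  R_A = w₀L/2 = 19·4/2 = 38 kN
  M_A = w₀L²/3 = 19·4²/3 = 304/3 kN·m
Load 3 — applied couple M₀=5 kN·m at a=1 m (b=L-a=3):
  R_A = 0 kN
  M_A = -M₀ = -5 kN·m
Load 4 — point force P=15 kN at a=8/5 m (b=L-a=12/5):
  R_A = P = 15 kN
  M_A = Pa = 15·(8/5) = 24 kN·m
Superposition: R_A = 56 kN, M_A = 379/3 kN·m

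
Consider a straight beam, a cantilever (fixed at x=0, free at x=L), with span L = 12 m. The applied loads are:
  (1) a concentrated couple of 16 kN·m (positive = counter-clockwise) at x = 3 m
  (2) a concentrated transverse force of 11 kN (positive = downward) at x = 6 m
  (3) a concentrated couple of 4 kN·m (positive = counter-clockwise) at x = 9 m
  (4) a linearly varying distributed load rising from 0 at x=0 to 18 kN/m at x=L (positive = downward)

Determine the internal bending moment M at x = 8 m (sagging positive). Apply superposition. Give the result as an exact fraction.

M(8) = -124 kN·m

Load 1 — applied couple M₀=16 kN·m at a=3 m (b=L-a=9):
  M_1 = 0  [x>a] = 0 kN·m
Load 2 — point force P=11 kN at a=6 m (b=L-a=6):
  M_2 = 0  [x>a] = 0 kN·m
Load 3 — applied couple M₀=4 kN·m at a=9 m (b=L-a=3):
  M_3 = M₀  [x≤a] = 4 = 4 kN·m
Load 4 — triangular load w₀=18 kN/m (0→w₀ over full span):
  M_4 = w₀Lx/2 - w₀L²/3 - w₀x³/(6L) = 18·12·8/2 - 18·12²/3 - 18·8³/(6·12) = -128 kN·m
Superposition: M = Σ M_i = -124 kN·m ≈ -124.000000 kN·m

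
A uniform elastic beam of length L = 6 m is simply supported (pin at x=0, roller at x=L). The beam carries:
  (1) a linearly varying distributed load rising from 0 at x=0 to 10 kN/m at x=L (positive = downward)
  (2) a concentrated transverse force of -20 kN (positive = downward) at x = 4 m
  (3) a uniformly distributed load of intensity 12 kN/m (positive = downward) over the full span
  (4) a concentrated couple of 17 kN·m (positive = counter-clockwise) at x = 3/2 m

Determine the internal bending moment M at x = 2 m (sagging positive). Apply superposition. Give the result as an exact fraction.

Load 1 — triangular load w₀=10 kN/m (0→w₀ over full span):
  M_1 = w₀Lx/6 - w₀x³/(6L) = 10·6·2/6 - 10·2³/(6·6) = 160/9 kN·m
Load 2 — point force P=-20 kN at a=4 m (b=L-a=2):
  M_2 = Pbx/L  [x≤a] = (-20)·2·2/6 = -40/3 kN·m
Load 3 — uniform load w=12 kN/m over full span:
  M_3 = wx(L-x)/2 = 12·2·(6-2)/2 = 48 kN·m
Load 4 — applied couple M₀=17 kN·m at a=3/2 m (b=L-a=9/2):
  M_4 = M₀x/L - M₀  [x>a] = 17·2/6 - 17 = -34/3 kN·m
Superposition: M = Σ M_i = 370/9 kN·m ≈ 41.111111 kN·m

M(2) = 370/9 kN·m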